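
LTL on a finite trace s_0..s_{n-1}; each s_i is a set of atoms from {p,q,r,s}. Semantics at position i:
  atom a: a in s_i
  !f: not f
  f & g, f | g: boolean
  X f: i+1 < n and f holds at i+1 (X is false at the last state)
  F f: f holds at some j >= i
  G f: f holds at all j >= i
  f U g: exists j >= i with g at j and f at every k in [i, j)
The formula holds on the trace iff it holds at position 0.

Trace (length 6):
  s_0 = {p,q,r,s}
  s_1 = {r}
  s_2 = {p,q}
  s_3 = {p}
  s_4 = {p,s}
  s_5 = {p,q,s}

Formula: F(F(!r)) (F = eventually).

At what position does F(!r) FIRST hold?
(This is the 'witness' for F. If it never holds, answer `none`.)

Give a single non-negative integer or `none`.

s_0={p,q,r,s}: F(!r)=True !r=False r=True
s_1={r}: F(!r)=True !r=False r=True
s_2={p,q}: F(!r)=True !r=True r=False
s_3={p}: F(!r)=True !r=True r=False
s_4={p,s}: F(!r)=True !r=True r=False
s_5={p,q,s}: F(!r)=True !r=True r=False
F(F(!r)) holds; first witness at position 0.

Answer: 0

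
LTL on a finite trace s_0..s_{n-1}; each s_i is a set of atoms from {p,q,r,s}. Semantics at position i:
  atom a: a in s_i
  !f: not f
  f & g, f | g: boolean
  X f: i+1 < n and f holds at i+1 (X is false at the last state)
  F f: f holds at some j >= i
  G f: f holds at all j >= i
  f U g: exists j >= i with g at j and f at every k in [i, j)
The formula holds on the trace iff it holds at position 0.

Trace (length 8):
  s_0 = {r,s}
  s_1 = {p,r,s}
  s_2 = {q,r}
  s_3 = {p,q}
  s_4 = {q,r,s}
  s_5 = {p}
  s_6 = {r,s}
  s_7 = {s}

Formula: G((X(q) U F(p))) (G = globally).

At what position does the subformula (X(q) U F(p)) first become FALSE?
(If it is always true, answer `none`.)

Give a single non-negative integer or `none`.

Answer: 6

Derivation:
s_0={r,s}: (X(q) U F(p))=True X(q)=False q=False F(p)=True p=False
s_1={p,r,s}: (X(q) U F(p))=True X(q)=True q=False F(p)=True p=True
s_2={q,r}: (X(q) U F(p))=True X(q)=True q=True F(p)=True p=False
s_3={p,q}: (X(q) U F(p))=True X(q)=True q=True F(p)=True p=True
s_4={q,r,s}: (X(q) U F(p))=True X(q)=False q=True F(p)=True p=False
s_5={p}: (X(q) U F(p))=True X(q)=False q=False F(p)=True p=True
s_6={r,s}: (X(q) U F(p))=False X(q)=False q=False F(p)=False p=False
s_7={s}: (X(q) U F(p))=False X(q)=False q=False F(p)=False p=False
G((X(q) U F(p))) holds globally = False
First violation at position 6.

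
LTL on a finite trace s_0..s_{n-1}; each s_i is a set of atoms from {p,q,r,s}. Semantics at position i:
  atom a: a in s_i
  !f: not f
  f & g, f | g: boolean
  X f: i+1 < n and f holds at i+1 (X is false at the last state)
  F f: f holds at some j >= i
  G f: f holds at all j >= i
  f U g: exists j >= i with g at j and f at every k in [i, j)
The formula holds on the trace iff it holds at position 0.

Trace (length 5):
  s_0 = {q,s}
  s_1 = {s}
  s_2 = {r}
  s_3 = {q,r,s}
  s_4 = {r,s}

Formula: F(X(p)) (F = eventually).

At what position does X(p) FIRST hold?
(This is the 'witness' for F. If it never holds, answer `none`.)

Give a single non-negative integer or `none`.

Answer: none

Derivation:
s_0={q,s}: X(p)=False p=False
s_1={s}: X(p)=False p=False
s_2={r}: X(p)=False p=False
s_3={q,r,s}: X(p)=False p=False
s_4={r,s}: X(p)=False p=False
F(X(p)) does not hold (no witness exists).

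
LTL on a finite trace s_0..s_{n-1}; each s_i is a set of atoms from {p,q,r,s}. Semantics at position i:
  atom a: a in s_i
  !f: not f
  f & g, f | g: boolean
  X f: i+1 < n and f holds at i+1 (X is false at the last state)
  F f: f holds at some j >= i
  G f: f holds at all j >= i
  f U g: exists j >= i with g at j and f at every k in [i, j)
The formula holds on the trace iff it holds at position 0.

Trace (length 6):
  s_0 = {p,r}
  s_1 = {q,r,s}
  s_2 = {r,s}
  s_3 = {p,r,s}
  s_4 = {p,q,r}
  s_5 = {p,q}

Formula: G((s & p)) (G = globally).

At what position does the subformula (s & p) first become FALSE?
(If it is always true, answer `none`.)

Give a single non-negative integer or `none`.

Answer: 0

Derivation:
s_0={p,r}: (s & p)=False s=False p=True
s_1={q,r,s}: (s & p)=False s=True p=False
s_2={r,s}: (s & p)=False s=True p=False
s_3={p,r,s}: (s & p)=True s=True p=True
s_4={p,q,r}: (s & p)=False s=False p=True
s_5={p,q}: (s & p)=False s=False p=True
G((s & p)) holds globally = False
First violation at position 0.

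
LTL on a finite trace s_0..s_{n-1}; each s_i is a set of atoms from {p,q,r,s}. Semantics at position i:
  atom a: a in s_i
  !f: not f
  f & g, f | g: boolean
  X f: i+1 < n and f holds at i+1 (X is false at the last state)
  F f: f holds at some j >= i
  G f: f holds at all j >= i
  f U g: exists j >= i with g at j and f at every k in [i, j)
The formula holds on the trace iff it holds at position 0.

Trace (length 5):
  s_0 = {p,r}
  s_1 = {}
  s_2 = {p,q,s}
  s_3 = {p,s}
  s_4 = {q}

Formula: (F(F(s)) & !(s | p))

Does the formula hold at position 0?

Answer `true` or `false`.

s_0={p,r}: (F(F(s)) & !(s | p))=False F(F(s))=True F(s)=True s=False !(s | p)=False (s | p)=True p=True
s_1={}: (F(F(s)) & !(s | p))=True F(F(s))=True F(s)=True s=False !(s | p)=True (s | p)=False p=False
s_2={p,q,s}: (F(F(s)) & !(s | p))=False F(F(s))=True F(s)=True s=True !(s | p)=False (s | p)=True p=True
s_3={p,s}: (F(F(s)) & !(s | p))=False F(F(s))=True F(s)=True s=True !(s | p)=False (s | p)=True p=True
s_4={q}: (F(F(s)) & !(s | p))=False F(F(s))=False F(s)=False s=False !(s | p)=True (s | p)=False p=False

Answer: false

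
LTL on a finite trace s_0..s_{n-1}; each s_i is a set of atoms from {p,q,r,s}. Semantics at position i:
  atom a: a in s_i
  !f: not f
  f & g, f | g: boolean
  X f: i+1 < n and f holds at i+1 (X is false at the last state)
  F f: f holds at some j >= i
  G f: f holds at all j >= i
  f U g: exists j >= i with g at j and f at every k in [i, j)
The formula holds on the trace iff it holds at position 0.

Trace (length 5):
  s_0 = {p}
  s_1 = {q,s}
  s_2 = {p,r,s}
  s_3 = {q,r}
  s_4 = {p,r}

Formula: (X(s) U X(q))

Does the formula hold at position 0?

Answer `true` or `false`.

s_0={p}: (X(s) U X(q))=True X(s)=True s=False X(q)=True q=False
s_1={q,s}: (X(s) U X(q))=True X(s)=True s=True X(q)=False q=True
s_2={p,r,s}: (X(s) U X(q))=True X(s)=False s=True X(q)=True q=False
s_3={q,r}: (X(s) U X(q))=False X(s)=False s=False X(q)=False q=True
s_4={p,r}: (X(s) U X(q))=False X(s)=False s=False X(q)=False q=False

Answer: true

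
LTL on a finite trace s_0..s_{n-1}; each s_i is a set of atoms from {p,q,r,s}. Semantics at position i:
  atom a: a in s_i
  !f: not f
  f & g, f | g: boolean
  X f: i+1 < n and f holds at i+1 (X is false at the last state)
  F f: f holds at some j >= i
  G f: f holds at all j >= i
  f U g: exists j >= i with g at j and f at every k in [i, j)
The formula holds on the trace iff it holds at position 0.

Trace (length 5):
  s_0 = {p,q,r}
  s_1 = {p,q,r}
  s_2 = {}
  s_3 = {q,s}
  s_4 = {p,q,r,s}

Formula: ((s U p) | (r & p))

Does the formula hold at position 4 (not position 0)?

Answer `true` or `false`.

Answer: true

Derivation:
s_0={p,q,r}: ((s U p) | (r & p))=True (s U p)=True s=False p=True (r & p)=True r=True
s_1={p,q,r}: ((s U p) | (r & p))=True (s U p)=True s=False p=True (r & p)=True r=True
s_2={}: ((s U p) | (r & p))=False (s U p)=False s=False p=False (r & p)=False r=False
s_3={q,s}: ((s U p) | (r & p))=True (s U p)=True s=True p=False (r & p)=False r=False
s_4={p,q,r,s}: ((s U p) | (r & p))=True (s U p)=True s=True p=True (r & p)=True r=True
Evaluating at position 4: result = True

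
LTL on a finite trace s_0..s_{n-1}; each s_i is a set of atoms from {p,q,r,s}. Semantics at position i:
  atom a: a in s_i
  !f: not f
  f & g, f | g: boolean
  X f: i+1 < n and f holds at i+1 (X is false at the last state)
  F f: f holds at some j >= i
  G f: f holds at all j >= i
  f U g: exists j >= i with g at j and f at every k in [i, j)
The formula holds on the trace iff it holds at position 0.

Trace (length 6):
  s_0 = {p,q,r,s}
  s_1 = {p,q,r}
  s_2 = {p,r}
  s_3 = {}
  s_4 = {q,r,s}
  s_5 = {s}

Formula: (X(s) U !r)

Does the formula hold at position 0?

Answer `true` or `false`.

s_0={p,q,r,s}: (X(s) U !r)=False X(s)=False s=True !r=False r=True
s_1={p,q,r}: (X(s) U !r)=False X(s)=False s=False !r=False r=True
s_2={p,r}: (X(s) U !r)=False X(s)=False s=False !r=False r=True
s_3={}: (X(s) U !r)=True X(s)=True s=False !r=True r=False
s_4={q,r,s}: (X(s) U !r)=True X(s)=True s=True !r=False r=True
s_5={s}: (X(s) U !r)=True X(s)=False s=True !r=True r=False

Answer: false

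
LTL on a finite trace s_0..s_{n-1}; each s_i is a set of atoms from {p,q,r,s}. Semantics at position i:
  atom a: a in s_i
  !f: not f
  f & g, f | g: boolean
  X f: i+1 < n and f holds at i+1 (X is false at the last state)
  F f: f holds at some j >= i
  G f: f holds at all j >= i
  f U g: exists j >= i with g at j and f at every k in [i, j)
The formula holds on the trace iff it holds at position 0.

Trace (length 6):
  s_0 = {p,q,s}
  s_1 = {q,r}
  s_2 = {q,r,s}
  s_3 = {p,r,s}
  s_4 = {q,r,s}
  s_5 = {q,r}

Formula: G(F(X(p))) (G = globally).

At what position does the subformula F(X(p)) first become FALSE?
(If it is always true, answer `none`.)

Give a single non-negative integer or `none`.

s_0={p,q,s}: F(X(p))=True X(p)=False p=True
s_1={q,r}: F(X(p))=True X(p)=False p=False
s_2={q,r,s}: F(X(p))=True X(p)=True p=False
s_3={p,r,s}: F(X(p))=False X(p)=False p=True
s_4={q,r,s}: F(X(p))=False X(p)=False p=False
s_5={q,r}: F(X(p))=False X(p)=False p=False
G(F(X(p))) holds globally = False
First violation at position 3.

Answer: 3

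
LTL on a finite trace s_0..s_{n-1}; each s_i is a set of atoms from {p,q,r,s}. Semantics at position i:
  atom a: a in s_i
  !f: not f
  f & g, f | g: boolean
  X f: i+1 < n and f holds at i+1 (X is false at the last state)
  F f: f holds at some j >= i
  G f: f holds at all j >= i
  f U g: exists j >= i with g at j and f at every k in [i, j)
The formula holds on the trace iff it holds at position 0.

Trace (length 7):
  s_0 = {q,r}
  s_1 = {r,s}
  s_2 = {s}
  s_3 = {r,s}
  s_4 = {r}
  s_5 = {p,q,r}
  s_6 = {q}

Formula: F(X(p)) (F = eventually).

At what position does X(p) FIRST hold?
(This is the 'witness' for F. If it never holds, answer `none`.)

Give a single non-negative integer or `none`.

Answer: 4

Derivation:
s_0={q,r}: X(p)=False p=False
s_1={r,s}: X(p)=False p=False
s_2={s}: X(p)=False p=False
s_3={r,s}: X(p)=False p=False
s_4={r}: X(p)=True p=False
s_5={p,q,r}: X(p)=False p=True
s_6={q}: X(p)=False p=False
F(X(p)) holds; first witness at position 4.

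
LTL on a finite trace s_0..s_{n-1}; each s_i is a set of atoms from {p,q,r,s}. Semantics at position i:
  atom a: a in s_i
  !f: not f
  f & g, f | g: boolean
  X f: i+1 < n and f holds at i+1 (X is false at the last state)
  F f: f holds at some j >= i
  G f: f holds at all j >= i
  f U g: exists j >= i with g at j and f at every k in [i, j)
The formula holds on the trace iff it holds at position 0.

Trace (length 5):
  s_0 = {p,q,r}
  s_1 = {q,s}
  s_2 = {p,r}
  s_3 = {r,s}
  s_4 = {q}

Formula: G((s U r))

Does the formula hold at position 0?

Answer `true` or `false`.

Answer: false

Derivation:
s_0={p,q,r}: G((s U r))=False (s U r)=True s=False r=True
s_1={q,s}: G((s U r))=False (s U r)=True s=True r=False
s_2={p,r}: G((s U r))=False (s U r)=True s=False r=True
s_3={r,s}: G((s U r))=False (s U r)=True s=True r=True
s_4={q}: G((s U r))=False (s U r)=False s=False r=False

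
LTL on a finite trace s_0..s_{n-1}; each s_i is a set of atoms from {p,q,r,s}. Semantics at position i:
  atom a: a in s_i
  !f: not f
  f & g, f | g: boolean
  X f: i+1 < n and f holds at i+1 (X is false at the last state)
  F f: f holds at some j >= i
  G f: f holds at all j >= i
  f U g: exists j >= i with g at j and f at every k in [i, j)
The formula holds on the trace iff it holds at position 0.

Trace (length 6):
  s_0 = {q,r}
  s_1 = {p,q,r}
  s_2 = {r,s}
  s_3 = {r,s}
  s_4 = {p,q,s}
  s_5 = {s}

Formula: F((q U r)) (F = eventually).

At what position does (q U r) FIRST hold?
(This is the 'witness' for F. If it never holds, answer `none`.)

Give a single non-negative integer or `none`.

Answer: 0

Derivation:
s_0={q,r}: (q U r)=True q=True r=True
s_1={p,q,r}: (q U r)=True q=True r=True
s_2={r,s}: (q U r)=True q=False r=True
s_3={r,s}: (q U r)=True q=False r=True
s_4={p,q,s}: (q U r)=False q=True r=False
s_5={s}: (q U r)=False q=False r=False
F((q U r)) holds; first witness at position 0.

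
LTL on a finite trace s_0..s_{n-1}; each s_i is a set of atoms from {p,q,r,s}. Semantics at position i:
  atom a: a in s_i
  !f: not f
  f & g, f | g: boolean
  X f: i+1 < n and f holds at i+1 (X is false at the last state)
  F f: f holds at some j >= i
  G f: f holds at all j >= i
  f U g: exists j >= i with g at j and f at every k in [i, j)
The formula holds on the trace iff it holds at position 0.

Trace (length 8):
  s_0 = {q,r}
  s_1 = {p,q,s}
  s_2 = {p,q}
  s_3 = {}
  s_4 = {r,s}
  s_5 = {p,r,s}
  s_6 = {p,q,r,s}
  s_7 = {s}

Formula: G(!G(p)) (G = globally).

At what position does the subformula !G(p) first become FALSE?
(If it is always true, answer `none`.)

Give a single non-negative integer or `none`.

s_0={q,r}: !G(p)=True G(p)=False p=False
s_1={p,q,s}: !G(p)=True G(p)=False p=True
s_2={p,q}: !G(p)=True G(p)=False p=True
s_3={}: !G(p)=True G(p)=False p=False
s_4={r,s}: !G(p)=True G(p)=False p=False
s_5={p,r,s}: !G(p)=True G(p)=False p=True
s_6={p,q,r,s}: !G(p)=True G(p)=False p=True
s_7={s}: !G(p)=True G(p)=False p=False
G(!G(p)) holds globally = True
No violation — formula holds at every position.

Answer: none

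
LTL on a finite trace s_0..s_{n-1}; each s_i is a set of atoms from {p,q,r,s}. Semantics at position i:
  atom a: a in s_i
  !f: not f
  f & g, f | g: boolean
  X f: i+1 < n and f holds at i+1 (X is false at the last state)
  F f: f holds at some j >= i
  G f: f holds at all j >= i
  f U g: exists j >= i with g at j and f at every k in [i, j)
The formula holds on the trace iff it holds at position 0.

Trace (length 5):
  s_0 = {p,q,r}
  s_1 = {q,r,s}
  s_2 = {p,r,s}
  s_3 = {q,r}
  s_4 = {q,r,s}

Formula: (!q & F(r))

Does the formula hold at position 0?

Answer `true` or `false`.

Answer: false

Derivation:
s_0={p,q,r}: (!q & F(r))=False !q=False q=True F(r)=True r=True
s_1={q,r,s}: (!q & F(r))=False !q=False q=True F(r)=True r=True
s_2={p,r,s}: (!q & F(r))=True !q=True q=False F(r)=True r=True
s_3={q,r}: (!q & F(r))=False !q=False q=True F(r)=True r=True
s_4={q,r,s}: (!q & F(r))=False !q=False q=True F(r)=True r=True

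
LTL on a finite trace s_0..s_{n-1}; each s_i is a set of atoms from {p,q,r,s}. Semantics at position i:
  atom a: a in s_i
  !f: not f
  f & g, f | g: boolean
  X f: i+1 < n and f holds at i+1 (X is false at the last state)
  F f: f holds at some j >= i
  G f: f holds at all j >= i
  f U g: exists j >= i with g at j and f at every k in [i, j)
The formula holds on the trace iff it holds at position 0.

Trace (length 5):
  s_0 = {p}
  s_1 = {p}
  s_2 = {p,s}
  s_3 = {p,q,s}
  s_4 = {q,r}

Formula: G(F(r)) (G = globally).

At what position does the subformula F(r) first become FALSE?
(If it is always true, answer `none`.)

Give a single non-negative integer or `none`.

Answer: none

Derivation:
s_0={p}: F(r)=True r=False
s_1={p}: F(r)=True r=False
s_2={p,s}: F(r)=True r=False
s_3={p,q,s}: F(r)=True r=False
s_4={q,r}: F(r)=True r=True
G(F(r)) holds globally = True
No violation — formula holds at every position.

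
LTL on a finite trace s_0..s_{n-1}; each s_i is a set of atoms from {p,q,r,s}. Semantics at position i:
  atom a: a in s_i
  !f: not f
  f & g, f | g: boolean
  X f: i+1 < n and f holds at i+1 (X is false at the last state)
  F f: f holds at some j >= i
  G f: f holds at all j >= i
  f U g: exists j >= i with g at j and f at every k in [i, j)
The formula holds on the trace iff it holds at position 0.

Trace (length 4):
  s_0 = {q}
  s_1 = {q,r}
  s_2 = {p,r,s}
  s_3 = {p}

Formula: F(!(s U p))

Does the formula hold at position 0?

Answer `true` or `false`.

Answer: true

Derivation:
s_0={q}: F(!(s U p))=True !(s U p)=True (s U p)=False s=False p=False
s_1={q,r}: F(!(s U p))=True !(s U p)=True (s U p)=False s=False p=False
s_2={p,r,s}: F(!(s U p))=False !(s U p)=False (s U p)=True s=True p=True
s_3={p}: F(!(s U p))=False !(s U p)=False (s U p)=True s=False p=True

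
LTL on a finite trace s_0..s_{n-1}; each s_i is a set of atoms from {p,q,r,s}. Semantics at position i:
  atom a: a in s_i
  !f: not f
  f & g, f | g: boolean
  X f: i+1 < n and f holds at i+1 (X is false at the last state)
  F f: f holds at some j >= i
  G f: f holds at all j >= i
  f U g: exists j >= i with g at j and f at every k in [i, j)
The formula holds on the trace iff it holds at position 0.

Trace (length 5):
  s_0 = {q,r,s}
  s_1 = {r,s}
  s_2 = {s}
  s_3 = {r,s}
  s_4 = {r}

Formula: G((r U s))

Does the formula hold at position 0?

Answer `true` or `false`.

Answer: false

Derivation:
s_0={q,r,s}: G((r U s))=False (r U s)=True r=True s=True
s_1={r,s}: G((r U s))=False (r U s)=True r=True s=True
s_2={s}: G((r U s))=False (r U s)=True r=False s=True
s_3={r,s}: G((r U s))=False (r U s)=True r=True s=True
s_4={r}: G((r U s))=False (r U s)=False r=True s=False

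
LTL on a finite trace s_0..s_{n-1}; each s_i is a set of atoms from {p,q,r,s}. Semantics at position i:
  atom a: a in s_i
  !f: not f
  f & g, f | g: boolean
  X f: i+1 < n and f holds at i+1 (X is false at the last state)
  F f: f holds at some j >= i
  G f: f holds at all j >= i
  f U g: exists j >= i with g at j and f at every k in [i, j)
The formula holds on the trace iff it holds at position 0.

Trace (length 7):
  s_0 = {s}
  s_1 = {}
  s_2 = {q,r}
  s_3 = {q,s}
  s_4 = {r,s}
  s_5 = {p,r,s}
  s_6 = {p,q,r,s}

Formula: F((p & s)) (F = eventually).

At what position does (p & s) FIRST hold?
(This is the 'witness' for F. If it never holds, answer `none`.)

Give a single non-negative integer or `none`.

s_0={s}: (p & s)=False p=False s=True
s_1={}: (p & s)=False p=False s=False
s_2={q,r}: (p & s)=False p=False s=False
s_3={q,s}: (p & s)=False p=False s=True
s_4={r,s}: (p & s)=False p=False s=True
s_5={p,r,s}: (p & s)=True p=True s=True
s_6={p,q,r,s}: (p & s)=True p=True s=True
F((p & s)) holds; first witness at position 5.

Answer: 5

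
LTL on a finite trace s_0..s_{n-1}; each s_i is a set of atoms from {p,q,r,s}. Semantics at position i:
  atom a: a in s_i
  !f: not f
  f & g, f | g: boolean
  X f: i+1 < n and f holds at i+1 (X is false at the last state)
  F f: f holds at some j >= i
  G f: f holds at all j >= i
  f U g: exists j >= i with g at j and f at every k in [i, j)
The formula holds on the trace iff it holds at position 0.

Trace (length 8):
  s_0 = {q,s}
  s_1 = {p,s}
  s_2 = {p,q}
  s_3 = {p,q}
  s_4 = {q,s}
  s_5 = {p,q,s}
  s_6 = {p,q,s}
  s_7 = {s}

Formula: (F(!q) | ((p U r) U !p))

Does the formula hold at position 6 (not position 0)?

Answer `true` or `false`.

s_0={q,s}: (F(!q) | ((p U r) U !p))=True F(!q)=True !q=False q=True ((p U r) U !p)=True (p U r)=False p=False r=False !p=True
s_1={p,s}: (F(!q) | ((p U r) U !p))=True F(!q)=True !q=True q=False ((p U r) U !p)=False (p U r)=False p=True r=False !p=False
s_2={p,q}: (F(!q) | ((p U r) U !p))=True F(!q)=True !q=False q=True ((p U r) U !p)=False (p U r)=False p=True r=False !p=False
s_3={p,q}: (F(!q) | ((p U r) U !p))=True F(!q)=True !q=False q=True ((p U r) U !p)=False (p U r)=False p=True r=False !p=False
s_4={q,s}: (F(!q) | ((p U r) U !p))=True F(!q)=True !q=False q=True ((p U r) U !p)=True (p U r)=False p=False r=False !p=True
s_5={p,q,s}: (F(!q) | ((p U r) U !p))=True F(!q)=True !q=False q=True ((p U r) U !p)=False (p U r)=False p=True r=False !p=False
s_6={p,q,s}: (F(!q) | ((p U r) U !p))=True F(!q)=True !q=False q=True ((p U r) U !p)=False (p U r)=False p=True r=False !p=False
s_7={s}: (F(!q) | ((p U r) U !p))=True F(!q)=True !q=True q=False ((p U r) U !p)=True (p U r)=False p=False r=False !p=True
Evaluating at position 6: result = True

Answer: true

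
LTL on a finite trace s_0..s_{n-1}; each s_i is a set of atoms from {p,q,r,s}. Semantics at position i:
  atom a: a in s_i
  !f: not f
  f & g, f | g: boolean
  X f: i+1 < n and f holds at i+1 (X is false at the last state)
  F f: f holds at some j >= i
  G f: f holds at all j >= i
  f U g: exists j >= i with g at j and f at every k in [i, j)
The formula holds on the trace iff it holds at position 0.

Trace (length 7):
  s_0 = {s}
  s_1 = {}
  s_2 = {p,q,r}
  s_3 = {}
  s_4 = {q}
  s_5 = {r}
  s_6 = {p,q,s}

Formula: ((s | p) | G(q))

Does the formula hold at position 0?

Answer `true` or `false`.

Answer: true

Derivation:
s_0={s}: ((s | p) | G(q))=True (s | p)=True s=True p=False G(q)=False q=False
s_1={}: ((s | p) | G(q))=False (s | p)=False s=False p=False G(q)=False q=False
s_2={p,q,r}: ((s | p) | G(q))=True (s | p)=True s=False p=True G(q)=False q=True
s_3={}: ((s | p) | G(q))=False (s | p)=False s=False p=False G(q)=False q=False
s_4={q}: ((s | p) | G(q))=False (s | p)=False s=False p=False G(q)=False q=True
s_5={r}: ((s | p) | G(q))=False (s | p)=False s=False p=False G(q)=False q=False
s_6={p,q,s}: ((s | p) | G(q))=True (s | p)=True s=True p=True G(q)=True q=True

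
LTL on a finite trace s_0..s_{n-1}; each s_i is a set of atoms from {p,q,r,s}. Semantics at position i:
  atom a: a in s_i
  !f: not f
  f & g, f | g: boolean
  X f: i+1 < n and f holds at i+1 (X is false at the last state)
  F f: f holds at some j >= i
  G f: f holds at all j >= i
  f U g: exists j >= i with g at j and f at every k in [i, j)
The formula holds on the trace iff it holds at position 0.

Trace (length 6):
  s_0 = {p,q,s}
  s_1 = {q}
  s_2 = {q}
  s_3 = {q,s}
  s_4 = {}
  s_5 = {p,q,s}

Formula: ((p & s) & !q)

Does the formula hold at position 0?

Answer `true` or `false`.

s_0={p,q,s}: ((p & s) & !q)=False (p & s)=True p=True s=True !q=False q=True
s_1={q}: ((p & s) & !q)=False (p & s)=False p=False s=False !q=False q=True
s_2={q}: ((p & s) & !q)=False (p & s)=False p=False s=False !q=False q=True
s_3={q,s}: ((p & s) & !q)=False (p & s)=False p=False s=True !q=False q=True
s_4={}: ((p & s) & !q)=False (p & s)=False p=False s=False !q=True q=False
s_5={p,q,s}: ((p & s) & !q)=False (p & s)=True p=True s=True !q=False q=True

Answer: false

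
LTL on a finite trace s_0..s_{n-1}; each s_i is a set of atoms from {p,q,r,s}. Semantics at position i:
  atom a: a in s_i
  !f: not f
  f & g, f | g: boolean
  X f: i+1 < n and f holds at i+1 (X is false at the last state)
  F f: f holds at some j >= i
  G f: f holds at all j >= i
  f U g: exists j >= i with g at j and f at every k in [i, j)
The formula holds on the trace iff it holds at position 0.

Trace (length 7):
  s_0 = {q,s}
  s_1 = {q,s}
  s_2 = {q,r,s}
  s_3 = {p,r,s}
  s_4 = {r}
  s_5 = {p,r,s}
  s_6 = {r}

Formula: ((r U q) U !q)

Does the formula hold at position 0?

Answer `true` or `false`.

s_0={q,s}: ((r U q) U !q)=True (r U q)=True r=False q=True !q=False
s_1={q,s}: ((r U q) U !q)=True (r U q)=True r=False q=True !q=False
s_2={q,r,s}: ((r U q) U !q)=True (r U q)=True r=True q=True !q=False
s_3={p,r,s}: ((r U q) U !q)=True (r U q)=False r=True q=False !q=True
s_4={r}: ((r U q) U !q)=True (r U q)=False r=True q=False !q=True
s_5={p,r,s}: ((r U q) U !q)=True (r U q)=False r=True q=False !q=True
s_6={r}: ((r U q) U !q)=True (r U q)=False r=True q=False !q=True

Answer: true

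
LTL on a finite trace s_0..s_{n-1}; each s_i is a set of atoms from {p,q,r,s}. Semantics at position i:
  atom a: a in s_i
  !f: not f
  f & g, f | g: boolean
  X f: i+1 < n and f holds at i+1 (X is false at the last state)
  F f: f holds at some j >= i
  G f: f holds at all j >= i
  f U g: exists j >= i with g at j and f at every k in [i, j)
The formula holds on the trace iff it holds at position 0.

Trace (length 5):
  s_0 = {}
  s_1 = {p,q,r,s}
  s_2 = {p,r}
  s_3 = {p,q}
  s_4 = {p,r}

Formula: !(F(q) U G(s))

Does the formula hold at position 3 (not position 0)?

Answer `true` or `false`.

s_0={}: !(F(q) U G(s))=True (F(q) U G(s))=False F(q)=True q=False G(s)=False s=False
s_1={p,q,r,s}: !(F(q) U G(s))=True (F(q) U G(s))=False F(q)=True q=True G(s)=False s=True
s_2={p,r}: !(F(q) U G(s))=True (F(q) U G(s))=False F(q)=True q=False G(s)=False s=False
s_3={p,q}: !(F(q) U G(s))=True (F(q) U G(s))=False F(q)=True q=True G(s)=False s=False
s_4={p,r}: !(F(q) U G(s))=True (F(q) U G(s))=False F(q)=False q=False G(s)=False s=False
Evaluating at position 3: result = True

Answer: true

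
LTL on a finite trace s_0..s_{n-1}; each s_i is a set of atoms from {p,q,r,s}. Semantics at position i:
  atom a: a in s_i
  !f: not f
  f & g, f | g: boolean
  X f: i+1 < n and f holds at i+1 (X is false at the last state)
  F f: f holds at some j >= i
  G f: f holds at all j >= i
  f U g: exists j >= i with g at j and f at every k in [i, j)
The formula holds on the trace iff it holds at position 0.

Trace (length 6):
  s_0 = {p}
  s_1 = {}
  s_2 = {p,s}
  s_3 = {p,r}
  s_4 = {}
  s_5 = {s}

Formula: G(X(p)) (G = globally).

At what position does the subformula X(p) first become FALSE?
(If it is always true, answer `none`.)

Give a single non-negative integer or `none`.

s_0={p}: X(p)=False p=True
s_1={}: X(p)=True p=False
s_2={p,s}: X(p)=True p=True
s_3={p,r}: X(p)=False p=True
s_4={}: X(p)=False p=False
s_5={s}: X(p)=False p=False
G(X(p)) holds globally = False
First violation at position 0.

Answer: 0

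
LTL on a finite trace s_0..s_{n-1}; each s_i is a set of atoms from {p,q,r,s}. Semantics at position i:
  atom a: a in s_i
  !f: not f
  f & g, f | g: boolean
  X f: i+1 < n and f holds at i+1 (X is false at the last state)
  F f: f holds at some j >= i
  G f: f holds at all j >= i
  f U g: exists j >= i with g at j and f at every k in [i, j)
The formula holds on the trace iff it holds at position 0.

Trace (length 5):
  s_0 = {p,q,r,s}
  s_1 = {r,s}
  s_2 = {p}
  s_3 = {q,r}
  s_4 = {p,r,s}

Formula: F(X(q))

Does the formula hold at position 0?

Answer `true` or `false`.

s_0={p,q,r,s}: F(X(q))=True X(q)=False q=True
s_1={r,s}: F(X(q))=True X(q)=False q=False
s_2={p}: F(X(q))=True X(q)=True q=False
s_3={q,r}: F(X(q))=False X(q)=False q=True
s_4={p,r,s}: F(X(q))=False X(q)=False q=False

Answer: true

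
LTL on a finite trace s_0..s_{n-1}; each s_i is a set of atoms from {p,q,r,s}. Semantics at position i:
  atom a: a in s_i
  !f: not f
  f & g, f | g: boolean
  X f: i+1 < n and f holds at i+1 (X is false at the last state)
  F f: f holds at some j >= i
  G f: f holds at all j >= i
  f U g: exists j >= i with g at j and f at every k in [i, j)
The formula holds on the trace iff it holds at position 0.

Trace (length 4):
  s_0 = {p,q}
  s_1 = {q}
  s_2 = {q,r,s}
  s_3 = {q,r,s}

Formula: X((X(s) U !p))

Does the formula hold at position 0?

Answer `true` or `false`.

Answer: true

Derivation:
s_0={p,q}: X((X(s) U !p))=True (X(s) U !p)=False X(s)=False s=False !p=False p=True
s_1={q}: X((X(s) U !p))=True (X(s) U !p)=True X(s)=True s=False !p=True p=False
s_2={q,r,s}: X((X(s) U !p))=True (X(s) U !p)=True X(s)=True s=True !p=True p=False
s_3={q,r,s}: X((X(s) U !p))=False (X(s) U !p)=True X(s)=False s=True !p=True p=False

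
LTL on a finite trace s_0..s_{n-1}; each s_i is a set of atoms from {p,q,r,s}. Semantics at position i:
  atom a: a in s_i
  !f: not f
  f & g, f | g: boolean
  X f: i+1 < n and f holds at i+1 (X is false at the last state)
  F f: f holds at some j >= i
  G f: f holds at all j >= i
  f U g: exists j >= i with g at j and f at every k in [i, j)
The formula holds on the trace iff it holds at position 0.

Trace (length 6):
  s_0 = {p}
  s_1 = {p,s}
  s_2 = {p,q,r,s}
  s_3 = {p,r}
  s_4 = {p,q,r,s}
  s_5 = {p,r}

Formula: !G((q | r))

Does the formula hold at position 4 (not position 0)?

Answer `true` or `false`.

s_0={p}: !G((q | r))=True G((q | r))=False (q | r)=False q=False r=False
s_1={p,s}: !G((q | r))=True G((q | r))=False (q | r)=False q=False r=False
s_2={p,q,r,s}: !G((q | r))=False G((q | r))=True (q | r)=True q=True r=True
s_3={p,r}: !G((q | r))=False G((q | r))=True (q | r)=True q=False r=True
s_4={p,q,r,s}: !G((q | r))=False G((q | r))=True (q | r)=True q=True r=True
s_5={p,r}: !G((q | r))=False G((q | r))=True (q | r)=True q=False r=True
Evaluating at position 4: result = False

Answer: false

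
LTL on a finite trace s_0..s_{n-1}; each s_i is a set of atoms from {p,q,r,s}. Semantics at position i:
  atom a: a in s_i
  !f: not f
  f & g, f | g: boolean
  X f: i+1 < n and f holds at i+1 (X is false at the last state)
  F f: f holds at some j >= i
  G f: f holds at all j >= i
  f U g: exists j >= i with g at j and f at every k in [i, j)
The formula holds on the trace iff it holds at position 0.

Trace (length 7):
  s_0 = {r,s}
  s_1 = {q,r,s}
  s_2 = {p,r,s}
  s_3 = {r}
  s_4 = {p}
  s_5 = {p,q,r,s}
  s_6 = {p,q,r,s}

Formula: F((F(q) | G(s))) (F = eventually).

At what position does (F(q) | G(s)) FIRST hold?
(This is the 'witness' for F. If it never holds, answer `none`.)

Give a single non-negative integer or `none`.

Answer: 0

Derivation:
s_0={r,s}: (F(q) | G(s))=True F(q)=True q=False G(s)=False s=True
s_1={q,r,s}: (F(q) | G(s))=True F(q)=True q=True G(s)=False s=True
s_2={p,r,s}: (F(q) | G(s))=True F(q)=True q=False G(s)=False s=True
s_3={r}: (F(q) | G(s))=True F(q)=True q=False G(s)=False s=False
s_4={p}: (F(q) | G(s))=True F(q)=True q=False G(s)=False s=False
s_5={p,q,r,s}: (F(q) | G(s))=True F(q)=True q=True G(s)=True s=True
s_6={p,q,r,s}: (F(q) | G(s))=True F(q)=True q=True G(s)=True s=True
F((F(q) | G(s))) holds; first witness at position 0.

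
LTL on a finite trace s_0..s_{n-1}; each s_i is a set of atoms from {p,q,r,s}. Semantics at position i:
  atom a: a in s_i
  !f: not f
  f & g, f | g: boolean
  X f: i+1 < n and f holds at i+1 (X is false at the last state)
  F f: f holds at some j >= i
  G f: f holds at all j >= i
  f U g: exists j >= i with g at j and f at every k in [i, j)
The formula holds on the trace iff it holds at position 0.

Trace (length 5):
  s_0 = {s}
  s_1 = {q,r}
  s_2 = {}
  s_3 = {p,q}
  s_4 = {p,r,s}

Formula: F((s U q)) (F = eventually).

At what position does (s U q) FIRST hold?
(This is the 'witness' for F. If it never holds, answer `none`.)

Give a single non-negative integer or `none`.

s_0={s}: (s U q)=True s=True q=False
s_1={q,r}: (s U q)=True s=False q=True
s_2={}: (s U q)=False s=False q=False
s_3={p,q}: (s U q)=True s=False q=True
s_4={p,r,s}: (s U q)=False s=True q=False
F((s U q)) holds; first witness at position 0.

Answer: 0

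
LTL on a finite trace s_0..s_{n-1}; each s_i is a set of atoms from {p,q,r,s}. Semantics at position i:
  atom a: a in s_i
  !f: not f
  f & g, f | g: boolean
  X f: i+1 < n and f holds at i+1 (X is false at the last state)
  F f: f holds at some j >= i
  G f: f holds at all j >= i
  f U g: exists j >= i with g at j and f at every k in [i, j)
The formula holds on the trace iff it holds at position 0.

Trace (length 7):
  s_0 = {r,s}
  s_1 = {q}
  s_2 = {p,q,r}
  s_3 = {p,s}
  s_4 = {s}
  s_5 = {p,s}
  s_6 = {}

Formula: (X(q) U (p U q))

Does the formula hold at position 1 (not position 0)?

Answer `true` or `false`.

s_0={r,s}: (X(q) U (p U q))=True X(q)=True q=False (p U q)=False p=False
s_1={q}: (X(q) U (p U q))=True X(q)=True q=True (p U q)=True p=False
s_2={p,q,r}: (X(q) U (p U q))=True X(q)=False q=True (p U q)=True p=True
s_3={p,s}: (X(q) U (p U q))=False X(q)=False q=False (p U q)=False p=True
s_4={s}: (X(q) U (p U q))=False X(q)=False q=False (p U q)=False p=False
s_5={p,s}: (X(q) U (p U q))=False X(q)=False q=False (p U q)=False p=True
s_6={}: (X(q) U (p U q))=False X(q)=False q=False (p U q)=False p=False
Evaluating at position 1: result = True

Answer: true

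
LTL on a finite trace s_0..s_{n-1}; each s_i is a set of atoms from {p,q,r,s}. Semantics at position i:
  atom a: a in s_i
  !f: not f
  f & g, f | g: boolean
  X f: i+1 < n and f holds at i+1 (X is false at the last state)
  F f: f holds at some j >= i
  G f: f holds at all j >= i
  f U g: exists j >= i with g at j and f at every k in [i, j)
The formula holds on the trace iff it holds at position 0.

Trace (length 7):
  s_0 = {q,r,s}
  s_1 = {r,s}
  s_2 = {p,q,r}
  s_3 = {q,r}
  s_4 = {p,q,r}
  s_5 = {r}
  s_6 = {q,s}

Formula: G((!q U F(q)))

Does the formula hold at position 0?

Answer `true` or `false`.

s_0={q,r,s}: G((!q U F(q)))=True (!q U F(q))=True !q=False q=True F(q)=True
s_1={r,s}: G((!q U F(q)))=True (!q U F(q))=True !q=True q=False F(q)=True
s_2={p,q,r}: G((!q U F(q)))=True (!q U F(q))=True !q=False q=True F(q)=True
s_3={q,r}: G((!q U F(q)))=True (!q U F(q))=True !q=False q=True F(q)=True
s_4={p,q,r}: G((!q U F(q)))=True (!q U F(q))=True !q=False q=True F(q)=True
s_5={r}: G((!q U F(q)))=True (!q U F(q))=True !q=True q=False F(q)=True
s_6={q,s}: G((!q U F(q)))=True (!q U F(q))=True !q=False q=True F(q)=True

Answer: true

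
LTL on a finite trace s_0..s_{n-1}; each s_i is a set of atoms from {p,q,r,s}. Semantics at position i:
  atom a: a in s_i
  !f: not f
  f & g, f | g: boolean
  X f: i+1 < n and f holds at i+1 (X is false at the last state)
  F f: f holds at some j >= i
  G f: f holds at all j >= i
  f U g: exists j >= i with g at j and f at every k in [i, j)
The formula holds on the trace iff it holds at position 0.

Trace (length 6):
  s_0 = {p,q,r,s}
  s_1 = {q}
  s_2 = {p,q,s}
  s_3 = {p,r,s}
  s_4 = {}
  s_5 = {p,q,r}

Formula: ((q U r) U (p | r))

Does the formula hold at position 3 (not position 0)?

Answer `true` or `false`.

Answer: true

Derivation:
s_0={p,q,r,s}: ((q U r) U (p | r))=True (q U r)=True q=True r=True (p | r)=True p=True
s_1={q}: ((q U r) U (p | r))=True (q U r)=True q=True r=False (p | r)=False p=False
s_2={p,q,s}: ((q U r) U (p | r))=True (q U r)=True q=True r=False (p | r)=True p=True
s_3={p,r,s}: ((q U r) U (p | r))=True (q U r)=True q=False r=True (p | r)=True p=True
s_4={}: ((q U r) U (p | r))=False (q U r)=False q=False r=False (p | r)=False p=False
s_5={p,q,r}: ((q U r) U (p | r))=True (q U r)=True q=True r=True (p | r)=True p=True
Evaluating at position 3: result = True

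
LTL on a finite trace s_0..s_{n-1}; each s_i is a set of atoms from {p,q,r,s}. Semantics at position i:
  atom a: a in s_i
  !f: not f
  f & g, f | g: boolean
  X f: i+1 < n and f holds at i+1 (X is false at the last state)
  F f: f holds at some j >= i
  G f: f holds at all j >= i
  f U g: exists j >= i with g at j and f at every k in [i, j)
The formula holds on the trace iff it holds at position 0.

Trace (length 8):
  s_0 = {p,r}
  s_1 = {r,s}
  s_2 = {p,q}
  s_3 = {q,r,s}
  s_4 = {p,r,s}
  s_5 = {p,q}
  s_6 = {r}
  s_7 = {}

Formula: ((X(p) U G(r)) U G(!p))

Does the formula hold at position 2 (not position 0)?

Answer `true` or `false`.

Answer: false

Derivation:
s_0={p,r}: ((X(p) U G(r)) U G(!p))=False (X(p) U G(r))=False X(p)=False p=True G(r)=False r=True G(!p)=False !p=False
s_1={r,s}: ((X(p) U G(r)) U G(!p))=False (X(p) U G(r))=False X(p)=True p=False G(r)=False r=True G(!p)=False !p=True
s_2={p,q}: ((X(p) U G(r)) U G(!p))=False (X(p) U G(r))=False X(p)=False p=True G(r)=False r=False G(!p)=False !p=False
s_3={q,r,s}: ((X(p) U G(r)) U G(!p))=False (X(p) U G(r))=False X(p)=True p=False G(r)=False r=True G(!p)=False !p=True
s_4={p,r,s}: ((X(p) U G(r)) U G(!p))=False (X(p) U G(r))=False X(p)=True p=True G(r)=False r=True G(!p)=False !p=False
s_5={p,q}: ((X(p) U G(r)) U G(!p))=False (X(p) U G(r))=False X(p)=False p=True G(r)=False r=False G(!p)=False !p=False
s_6={r}: ((X(p) U G(r)) U G(!p))=True (X(p) U G(r))=False X(p)=False p=False G(r)=False r=True G(!p)=True !p=True
s_7={}: ((X(p) U G(r)) U G(!p))=True (X(p) U G(r))=False X(p)=False p=False G(r)=False r=False G(!p)=True !p=True
Evaluating at position 2: result = False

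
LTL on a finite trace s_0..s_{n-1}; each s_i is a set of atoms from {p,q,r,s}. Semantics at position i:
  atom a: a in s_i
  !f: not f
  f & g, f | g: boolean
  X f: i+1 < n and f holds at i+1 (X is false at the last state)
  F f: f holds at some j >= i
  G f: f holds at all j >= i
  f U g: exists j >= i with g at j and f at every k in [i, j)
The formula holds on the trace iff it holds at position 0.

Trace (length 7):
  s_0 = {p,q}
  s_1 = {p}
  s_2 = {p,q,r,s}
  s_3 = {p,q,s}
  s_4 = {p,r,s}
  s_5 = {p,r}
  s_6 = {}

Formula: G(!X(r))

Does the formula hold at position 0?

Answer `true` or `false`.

s_0={p,q}: G(!X(r))=False !X(r)=True X(r)=False r=False
s_1={p}: G(!X(r))=False !X(r)=False X(r)=True r=False
s_2={p,q,r,s}: G(!X(r))=False !X(r)=True X(r)=False r=True
s_3={p,q,s}: G(!X(r))=False !X(r)=False X(r)=True r=False
s_4={p,r,s}: G(!X(r))=False !X(r)=False X(r)=True r=True
s_5={p,r}: G(!X(r))=True !X(r)=True X(r)=False r=True
s_6={}: G(!X(r))=True !X(r)=True X(r)=False r=False

Answer: false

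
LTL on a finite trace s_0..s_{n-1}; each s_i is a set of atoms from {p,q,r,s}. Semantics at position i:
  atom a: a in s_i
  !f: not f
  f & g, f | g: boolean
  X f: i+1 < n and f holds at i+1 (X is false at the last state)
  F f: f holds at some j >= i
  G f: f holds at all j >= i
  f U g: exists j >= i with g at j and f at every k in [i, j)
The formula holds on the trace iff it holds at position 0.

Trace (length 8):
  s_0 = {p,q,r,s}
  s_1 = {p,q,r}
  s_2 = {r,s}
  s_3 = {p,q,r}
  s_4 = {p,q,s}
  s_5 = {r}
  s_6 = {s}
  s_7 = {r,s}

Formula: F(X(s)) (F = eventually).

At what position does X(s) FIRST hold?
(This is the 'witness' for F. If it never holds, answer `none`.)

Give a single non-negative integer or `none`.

s_0={p,q,r,s}: X(s)=False s=True
s_1={p,q,r}: X(s)=True s=False
s_2={r,s}: X(s)=False s=True
s_3={p,q,r}: X(s)=True s=False
s_4={p,q,s}: X(s)=False s=True
s_5={r}: X(s)=True s=False
s_6={s}: X(s)=True s=True
s_7={r,s}: X(s)=False s=True
F(X(s)) holds; first witness at position 1.

Answer: 1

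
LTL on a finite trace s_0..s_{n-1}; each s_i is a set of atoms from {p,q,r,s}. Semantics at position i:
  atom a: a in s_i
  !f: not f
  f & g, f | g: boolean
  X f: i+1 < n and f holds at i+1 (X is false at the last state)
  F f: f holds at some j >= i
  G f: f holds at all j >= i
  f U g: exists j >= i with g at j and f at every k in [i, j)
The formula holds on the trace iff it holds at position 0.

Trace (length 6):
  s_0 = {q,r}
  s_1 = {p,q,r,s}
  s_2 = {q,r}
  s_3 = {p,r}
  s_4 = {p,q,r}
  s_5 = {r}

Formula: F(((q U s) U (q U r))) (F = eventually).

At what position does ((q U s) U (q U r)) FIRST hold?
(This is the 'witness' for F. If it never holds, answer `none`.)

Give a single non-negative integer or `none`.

s_0={q,r}: ((q U s) U (q U r))=True (q U s)=True q=True s=False (q U r)=True r=True
s_1={p,q,r,s}: ((q U s) U (q U r))=True (q U s)=True q=True s=True (q U r)=True r=True
s_2={q,r}: ((q U s) U (q U r))=True (q U s)=False q=True s=False (q U r)=True r=True
s_3={p,r}: ((q U s) U (q U r))=True (q U s)=False q=False s=False (q U r)=True r=True
s_4={p,q,r}: ((q U s) U (q U r))=True (q U s)=False q=True s=False (q U r)=True r=True
s_5={r}: ((q U s) U (q U r))=True (q U s)=False q=False s=False (q U r)=True r=True
F(((q U s) U (q U r))) holds; first witness at position 0.

Answer: 0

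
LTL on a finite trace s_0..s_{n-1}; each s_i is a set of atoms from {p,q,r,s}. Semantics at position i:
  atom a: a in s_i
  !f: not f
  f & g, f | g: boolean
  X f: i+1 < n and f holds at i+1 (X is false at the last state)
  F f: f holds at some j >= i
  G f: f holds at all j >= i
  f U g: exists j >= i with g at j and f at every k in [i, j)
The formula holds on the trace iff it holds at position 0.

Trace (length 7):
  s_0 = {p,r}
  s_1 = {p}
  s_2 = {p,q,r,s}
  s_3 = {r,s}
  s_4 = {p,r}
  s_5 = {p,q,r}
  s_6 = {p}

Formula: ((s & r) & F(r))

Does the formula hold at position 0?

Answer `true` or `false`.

s_0={p,r}: ((s & r) & F(r))=False (s & r)=False s=False r=True F(r)=True
s_1={p}: ((s & r) & F(r))=False (s & r)=False s=False r=False F(r)=True
s_2={p,q,r,s}: ((s & r) & F(r))=True (s & r)=True s=True r=True F(r)=True
s_3={r,s}: ((s & r) & F(r))=True (s & r)=True s=True r=True F(r)=True
s_4={p,r}: ((s & r) & F(r))=False (s & r)=False s=False r=True F(r)=True
s_5={p,q,r}: ((s & r) & F(r))=False (s & r)=False s=False r=True F(r)=True
s_6={p}: ((s & r) & F(r))=False (s & r)=False s=False r=False F(r)=False

Answer: false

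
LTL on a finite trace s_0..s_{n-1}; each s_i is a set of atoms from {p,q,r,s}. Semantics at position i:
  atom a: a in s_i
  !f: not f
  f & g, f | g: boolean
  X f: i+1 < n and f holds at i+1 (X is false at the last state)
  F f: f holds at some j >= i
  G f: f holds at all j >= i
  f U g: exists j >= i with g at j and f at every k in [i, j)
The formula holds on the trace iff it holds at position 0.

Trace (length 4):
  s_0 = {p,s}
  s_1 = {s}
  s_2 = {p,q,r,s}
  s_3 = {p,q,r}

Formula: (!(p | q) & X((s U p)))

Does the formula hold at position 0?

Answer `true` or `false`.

Answer: false

Derivation:
s_0={p,s}: (!(p | q) & X((s U p)))=False !(p | q)=False (p | q)=True p=True q=False X((s U p))=True (s U p)=True s=True
s_1={s}: (!(p | q) & X((s U p)))=True !(p | q)=True (p | q)=False p=False q=False X((s U p))=True (s U p)=True s=True
s_2={p,q,r,s}: (!(p | q) & X((s U p)))=False !(p | q)=False (p | q)=True p=True q=True X((s U p))=True (s U p)=True s=True
s_3={p,q,r}: (!(p | q) & X((s U p)))=False !(p | q)=False (p | q)=True p=True q=True X((s U p))=False (s U p)=True s=False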